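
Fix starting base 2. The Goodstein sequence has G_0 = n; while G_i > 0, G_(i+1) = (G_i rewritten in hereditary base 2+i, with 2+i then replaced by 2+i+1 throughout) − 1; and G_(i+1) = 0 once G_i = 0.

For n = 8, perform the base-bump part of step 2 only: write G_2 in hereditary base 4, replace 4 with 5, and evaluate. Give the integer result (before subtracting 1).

6311

[0] 8 ≡ 2^(2 + 1) (base 2). Lift 3: 81. −1: 80.
[1] 80 ≡ 2·3^3 + 2·3^2 + 2·3 + 2 (base 3). Lift 4: 554. −1: 553.
[2] 553 ≡ 2·4^4 + 2·4^2 + 2·4 + 1 (base 4). Lift 5: 6311. −1: 6310.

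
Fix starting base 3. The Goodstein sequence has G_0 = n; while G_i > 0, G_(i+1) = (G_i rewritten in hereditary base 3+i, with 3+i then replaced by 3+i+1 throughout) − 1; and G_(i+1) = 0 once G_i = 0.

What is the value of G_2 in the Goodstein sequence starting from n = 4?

4

(0) 4|_3 = 3 + 1 ↦ 4 + 1|_4 = 5 ⇒ 4
(1) 4|_4 = 4 ↦ 5|_5 = 5 ⇒ 4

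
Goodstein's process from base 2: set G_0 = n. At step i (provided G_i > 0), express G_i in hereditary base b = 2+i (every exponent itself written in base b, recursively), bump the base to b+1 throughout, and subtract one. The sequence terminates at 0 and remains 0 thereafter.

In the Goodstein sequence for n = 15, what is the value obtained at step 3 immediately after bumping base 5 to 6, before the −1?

326594

base 2: 15 = 2^(2 + 1) + 2^2 + 2 + 1; at 3: 3^(3 + 1) + 3^3 + 3 + 1 = 112; next = 111
base 3: 111 = 3^(3 + 1) + 3^3 + 3; at 4: 4^(4 + 1) + 4^4 + 4 = 1284; next = 1283
base 4: 1283 = 4^(4 + 1) + 4^4 + 3; at 5: 5^(5 + 1) + 5^5 + 3 = 18753; next = 18752
base 5: 18752 = 5^(5 + 1) + 5^5 + 2; at 6: 6^(6 + 1) + 6^6 + 2 = 326594; next = 326593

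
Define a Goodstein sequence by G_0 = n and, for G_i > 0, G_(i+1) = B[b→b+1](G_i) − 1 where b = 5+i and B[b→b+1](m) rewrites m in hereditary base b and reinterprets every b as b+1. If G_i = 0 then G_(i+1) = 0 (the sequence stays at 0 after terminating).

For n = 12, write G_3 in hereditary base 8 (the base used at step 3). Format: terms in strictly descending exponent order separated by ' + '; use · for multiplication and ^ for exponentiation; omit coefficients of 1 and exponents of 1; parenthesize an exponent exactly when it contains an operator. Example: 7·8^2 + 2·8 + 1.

base 5: 12 = 2·5 + 2; at 6: 2·6 + 2 = 14; next = 13
base 6: 13 = 2·6 + 1; at 7: 2·7 + 1 = 15; next = 14
base 7: 14 = 2·7; at 8: 2·8 = 16; next = 15
base 8: 15 = 8 + 7; at 9: 9 + 7 = 16; next = 15

8 + 7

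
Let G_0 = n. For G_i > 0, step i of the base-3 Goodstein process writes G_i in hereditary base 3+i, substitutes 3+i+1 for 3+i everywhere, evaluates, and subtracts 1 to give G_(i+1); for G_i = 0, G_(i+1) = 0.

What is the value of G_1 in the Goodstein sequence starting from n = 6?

G_0=6  [base 3] 2·3  →[3↦4]→  2·4 = 8  −1 ⇒ G_1=7
G_1=7  [base 4] 4 + 3  →[4↦5]→  5 + 3 = 8  −1 ⇒ G_2=7

7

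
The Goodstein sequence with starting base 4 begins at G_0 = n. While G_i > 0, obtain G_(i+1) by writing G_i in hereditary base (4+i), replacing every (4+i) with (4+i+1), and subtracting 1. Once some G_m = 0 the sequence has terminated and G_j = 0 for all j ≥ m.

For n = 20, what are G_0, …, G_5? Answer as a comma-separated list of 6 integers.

20 —HB4→ 4^2 + 4 —bump→ 5^2 + 5 = 30 —(−1)→ 29
29 —HB5→ 5^2 + 4 —bump→ 6^2 + 4 = 40 —(−1)→ 39
39 —HB6→ 6^2 + 3 —bump→ 7^2 + 3 = 52 —(−1)→ 51
51 —HB7→ 7^2 + 2 —bump→ 8^2 + 2 = 66 —(−1)→ 65
65 —HB8→ 8^2 + 1 —bump→ 9^2 + 1 = 82 —(−1)→ 81

20, 29, 39, 51, 65, 81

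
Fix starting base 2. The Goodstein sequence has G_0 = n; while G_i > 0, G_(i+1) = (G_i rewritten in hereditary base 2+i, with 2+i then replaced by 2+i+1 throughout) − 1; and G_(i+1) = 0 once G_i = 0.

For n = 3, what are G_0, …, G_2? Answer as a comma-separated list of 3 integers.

(0) 3|_2 = 2 + 1 ↦ 3 + 1|_3 = 4 ⇒ 3
(1) 3|_3 = 3 ↦ 4|_4 = 4 ⇒ 3

3, 3, 3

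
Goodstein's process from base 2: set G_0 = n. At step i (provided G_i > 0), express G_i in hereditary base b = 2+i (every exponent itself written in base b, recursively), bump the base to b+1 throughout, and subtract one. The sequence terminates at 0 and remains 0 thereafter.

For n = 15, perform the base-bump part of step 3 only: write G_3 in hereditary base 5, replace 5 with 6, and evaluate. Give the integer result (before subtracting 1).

326594

15 —HB2→ 2^(2 + 1) + 2^2 + 2 + 1 —bump→ 3^(3 + 1) + 3^3 + 3 + 1 = 112 —(−1)→ 111
111 —HB3→ 3^(3 + 1) + 3^3 + 3 —bump→ 4^(4 + 1) + 4^4 + 4 = 1284 —(−1)→ 1283
1283 —HB4→ 4^(4 + 1) + 4^4 + 3 —bump→ 5^(5 + 1) + 5^5 + 3 = 18753 —(−1)→ 18752
18752 —HB5→ 5^(5 + 1) + 5^5 + 2 —bump→ 6^(6 + 1) + 6^6 + 2 = 326594 —(−1)→ 326593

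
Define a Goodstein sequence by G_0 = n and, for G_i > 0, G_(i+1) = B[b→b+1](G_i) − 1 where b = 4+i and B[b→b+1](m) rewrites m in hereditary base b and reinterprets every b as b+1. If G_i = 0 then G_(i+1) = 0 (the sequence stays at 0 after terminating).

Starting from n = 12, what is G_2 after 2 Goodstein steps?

12 —HB4→ 3·4 —bump→ 3·5 = 15 —(−1)→ 14
14 —HB5→ 2·5 + 4 —bump→ 2·6 + 4 = 16 —(−1)→ 15
15 —HB6→ 2·6 + 3 —bump→ 2·7 + 3 = 17 —(−1)→ 16

15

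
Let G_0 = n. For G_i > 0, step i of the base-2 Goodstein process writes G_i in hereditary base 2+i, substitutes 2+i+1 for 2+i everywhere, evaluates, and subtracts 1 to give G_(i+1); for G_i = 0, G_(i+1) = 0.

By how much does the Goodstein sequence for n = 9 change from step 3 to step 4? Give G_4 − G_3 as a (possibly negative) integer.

9 —HB2→ 2^(2 + 1) + 1 —bump→ 3^(3 + 1) + 1 = 82 —(−1)→ 81
81 —HB3→ 3^(3 + 1) —bump→ 4^(4 + 1) = 1024 —(−1)→ 1023
1023 —HB4→ 3·4^4 + 3·4^3 + 3·4^2 + 3·4 + 3 —bump→ 3·5^5 + 3·5^3 + 3·5^2 + 3·5 + 3 = 9843 —(−1)→ 9842
9842 —HB5→ 3·5^5 + 3·5^3 + 3·5^2 + 3·5 + 2 —bump→ 3·6^6 + 3·6^3 + 3·6^2 + 3·6 + 2 = 140744 —(−1)→ 140743

130901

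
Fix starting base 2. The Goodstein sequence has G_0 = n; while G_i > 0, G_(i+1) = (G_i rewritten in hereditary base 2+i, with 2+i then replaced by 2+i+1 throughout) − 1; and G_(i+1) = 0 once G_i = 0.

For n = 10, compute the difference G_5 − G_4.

G_0 = 10. HB_2(10) = 2^(2 + 1) + 2. Bump = 84. G_1 = 83.
G_1 = 83. HB_3(83) = 3^(3 + 1) + 2. Bump = 1026. G_2 = 1025.
G_2 = 1025. HB_4(1025) = 4^(4 + 1) + 1. Bump = 15626. G_3 = 15625.
G_3 = 15625. HB_5(15625) = 5^(5 + 1). Bump = 279936. G_4 = 279935.
G_4 = 279935. HB_6(279935) = 5·6^6 + 5·6^5 + 5·6^4 + 5·6^3 + 5·6^2 + 5·6 + 5. Bump = 4215755. G_5 = 4215754.

3935819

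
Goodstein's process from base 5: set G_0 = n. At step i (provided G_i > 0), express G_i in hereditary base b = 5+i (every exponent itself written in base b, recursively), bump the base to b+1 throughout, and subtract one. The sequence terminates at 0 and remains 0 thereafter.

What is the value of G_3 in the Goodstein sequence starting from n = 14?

[0] 14 ≡ 2·5 + 4 (base 5). Lift 6: 16. −1: 15.
[1] 15 ≡ 2·6 + 3 (base 6). Lift 7: 17. −1: 16.
[2] 16 ≡ 2·7 + 2 (base 7). Lift 8: 18. −1: 17.
[3] 17 ≡ 2·8 + 1 (base 8). Lift 9: 19. −1: 18.

17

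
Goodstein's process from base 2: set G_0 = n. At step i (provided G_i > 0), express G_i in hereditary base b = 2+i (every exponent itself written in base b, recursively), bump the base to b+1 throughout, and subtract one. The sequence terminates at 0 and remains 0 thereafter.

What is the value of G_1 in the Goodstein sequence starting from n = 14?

110

step 0: 14 = 2^(2 + 1) + 2^2 + 2; sub 3 for 2: 3^(3 + 1) + 3^3 + 3; = 111; G_1 = 111−1 = 110
step 1: 110 = 3^(3 + 1) + 3^3 + 2; sub 4 for 3: 4^(4 + 1) + 4^4 + 2; = 1282; G_2 = 1282−1 = 1281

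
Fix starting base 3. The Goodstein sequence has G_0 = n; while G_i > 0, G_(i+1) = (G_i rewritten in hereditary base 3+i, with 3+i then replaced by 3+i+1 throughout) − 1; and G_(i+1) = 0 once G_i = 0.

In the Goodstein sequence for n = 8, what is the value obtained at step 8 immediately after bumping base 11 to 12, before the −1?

12

8 —HB3→ 2·3 + 2 —bump→ 2·4 + 2 = 10 —(−1)→ 9
9 —HB4→ 2·4 + 1 —bump→ 2·5 + 1 = 11 —(−1)→ 10
10 —HB5→ 2·5 —bump→ 2·6 = 12 —(−1)→ 11
11 —HB6→ 6 + 5 —bump→ 7 + 5 = 12 —(−1)→ 11
11 —HB7→ 7 + 4 —bump→ 8 + 4 = 12 —(−1)→ 11
11 —HB8→ 8 + 3 —bump→ 9 + 3 = 12 —(−1)→ 11
11 —HB9→ 9 + 2 —bump→ 10 + 2 = 12 —(−1)→ 11
11 —HB10→ 10 + 1 —bump→ 11 + 1 = 12 —(−1)→ 11
11 —HB11→ 11 —bump→ 12 = 12 —(−1)→ 11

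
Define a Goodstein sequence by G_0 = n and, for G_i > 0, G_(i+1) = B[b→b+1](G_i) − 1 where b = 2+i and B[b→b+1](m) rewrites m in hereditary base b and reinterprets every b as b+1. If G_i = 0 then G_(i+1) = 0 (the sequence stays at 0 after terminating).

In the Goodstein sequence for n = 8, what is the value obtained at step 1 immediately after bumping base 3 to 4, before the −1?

554

G_0=8  [base 2] 2^(2 + 1)  →[2↦3]→  3^(3 + 1) = 81  −1 ⇒ G_1=80
G_1=80  [base 3] 2·3^3 + 2·3^2 + 2·3 + 2  →[3↦4]→  2·4^4 + 2·4^2 + 2·4 + 2 = 554  −1 ⇒ G_2=553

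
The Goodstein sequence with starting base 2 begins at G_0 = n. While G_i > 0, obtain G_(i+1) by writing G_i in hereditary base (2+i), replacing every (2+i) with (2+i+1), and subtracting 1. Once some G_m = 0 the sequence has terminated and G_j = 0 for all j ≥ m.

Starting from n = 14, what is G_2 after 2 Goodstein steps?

1281

step 0: 14 = 2^(2 + 1) + 2^2 + 2; sub 3 for 2: 3^(3 + 1) + 3^3 + 3; = 111; G_1 = 111−1 = 110
step 1: 110 = 3^(3 + 1) + 3^3 + 2; sub 4 for 3: 4^(4 + 1) + 4^4 + 2; = 1282; G_2 = 1282−1 = 1281
step 2: 1281 = 4^(4 + 1) + 4^4 + 1; sub 5 for 4: 5^(5 + 1) + 5^5 + 1; = 18751; G_3 = 18751−1 = 18750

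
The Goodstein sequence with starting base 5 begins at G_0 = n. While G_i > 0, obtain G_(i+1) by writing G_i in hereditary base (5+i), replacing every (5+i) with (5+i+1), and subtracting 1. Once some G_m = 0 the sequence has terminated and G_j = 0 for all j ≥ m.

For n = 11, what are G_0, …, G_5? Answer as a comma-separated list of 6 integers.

11 —HB5→ 2·5 + 1 —bump→ 2·6 + 1 = 13 —(−1)→ 12
12 —HB6→ 2·6 —bump→ 2·7 = 14 —(−1)→ 13
13 —HB7→ 7 + 6 —bump→ 8 + 6 = 14 —(−1)→ 13
13 —HB8→ 8 + 5 —bump→ 9 + 5 = 14 —(−1)→ 13
13 —HB9→ 9 + 4 —bump→ 10 + 4 = 14 —(−1)→ 13

11, 12, 13, 13, 13, 13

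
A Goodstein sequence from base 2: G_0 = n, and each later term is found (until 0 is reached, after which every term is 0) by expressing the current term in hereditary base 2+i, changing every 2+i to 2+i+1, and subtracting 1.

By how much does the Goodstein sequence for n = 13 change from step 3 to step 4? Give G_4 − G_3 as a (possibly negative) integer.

264619

[0] 13 ≡ 2^(2 + 1) + 2^2 + 1 (base 2). Lift 3: 109. −1: 108.
[1] 108 ≡ 3^(3 + 1) + 3^3 (base 3). Lift 4: 1280. −1: 1279.
[2] 1279 ≡ 4^(4 + 1) + 3·4^3 + 3·4^2 + 3·4 + 3 (base 4). Lift 5: 16093. −1: 16092.
[3] 16092 ≡ 5^(5 + 1) + 3·5^3 + 3·5^2 + 3·5 + 2 (base 5). Lift 6: 280712. −1: 280711.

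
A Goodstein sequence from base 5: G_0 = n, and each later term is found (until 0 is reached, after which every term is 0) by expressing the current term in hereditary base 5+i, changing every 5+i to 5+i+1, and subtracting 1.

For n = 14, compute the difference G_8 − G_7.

0

G_0=14  [base 5] 2·5 + 4  →[5↦6]→  2·6 + 4 = 16  −1 ⇒ G_1=15
G_1=15  [base 6] 2·6 + 3  →[6↦7]→  2·7 + 3 = 17  −1 ⇒ G_2=16
G_2=16  [base 7] 2·7 + 2  →[7↦8]→  2·8 + 2 = 18  −1 ⇒ G_3=17
G_3=17  [base 8] 2·8 + 1  →[8↦9]→  2·9 + 1 = 19  −1 ⇒ G_4=18
G_4=18  [base 9] 2·9  →[9↦10]→  2·10 = 20  −1 ⇒ G_5=19
G_5=19  [base 10] 10 + 9  →[10↦11]→  11 + 9 = 20  −1 ⇒ G_6=19
G_6=19  [base 11] 11 + 8  →[11↦12]→  12 + 8 = 20  −1 ⇒ G_7=19
G_7=19  [base 12] 12 + 7  →[12↦13]→  13 + 7 = 20  −1 ⇒ G_8=19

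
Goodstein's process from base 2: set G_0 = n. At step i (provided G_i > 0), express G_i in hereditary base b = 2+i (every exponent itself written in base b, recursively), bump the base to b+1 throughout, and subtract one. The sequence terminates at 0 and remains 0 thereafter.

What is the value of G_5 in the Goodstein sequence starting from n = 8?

G_0=8  [base 2] 2^(2 + 1)  →[2↦3]→  3^(3 + 1) = 81  −1 ⇒ G_1=80
G_1=80  [base 3] 2·3^3 + 2·3^2 + 2·3 + 2  →[3↦4]→  2·4^4 + 2·4^2 + 2·4 + 2 = 554  −1 ⇒ G_2=553
G_2=553  [base 4] 2·4^4 + 2·4^2 + 2·4 + 1  →[4↦5]→  2·5^5 + 2·5^2 + 2·5 + 1 = 6311  −1 ⇒ G_3=6310
G_3=6310  [base 5] 2·5^5 + 2·5^2 + 2·5  →[5↦6]→  2·6^6 + 2·6^2 + 2·6 = 93396  −1 ⇒ G_4=93395
G_4=93395  [base 6] 2·6^6 + 2·6^2 + 6 + 5  →[6↦7]→  2·7^7 + 2·7^2 + 7 + 5 = 1647196  −1 ⇒ G_5=1647195
G_5=1647195  [base 7] 2·7^7 + 2·7^2 + 7 + 4  →[7↦8]→  2·8^8 + 2·8^2 + 8 + 4 = 33554572  −1 ⇒ G_6=33554571

1647195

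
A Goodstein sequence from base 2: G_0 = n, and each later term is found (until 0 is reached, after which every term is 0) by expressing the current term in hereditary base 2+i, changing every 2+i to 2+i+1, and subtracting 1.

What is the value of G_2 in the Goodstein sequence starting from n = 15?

(0) 15|_2 = 2^(2 + 1) + 2^2 + 2 + 1 ↦ 3^(3 + 1) + 3^3 + 3 + 1|_3 = 112 ⇒ 111
(1) 111|_3 = 3^(3 + 1) + 3^3 + 3 ↦ 4^(4 + 1) + 4^4 + 4|_4 = 1284 ⇒ 1283

1283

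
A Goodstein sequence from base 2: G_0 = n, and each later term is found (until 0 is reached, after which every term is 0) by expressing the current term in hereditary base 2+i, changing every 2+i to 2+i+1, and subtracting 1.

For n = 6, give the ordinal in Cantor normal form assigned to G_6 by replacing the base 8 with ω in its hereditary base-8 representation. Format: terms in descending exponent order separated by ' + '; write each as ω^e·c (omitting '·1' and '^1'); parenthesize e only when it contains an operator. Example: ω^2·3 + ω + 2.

i=0: 6 = 2^2 + 2 (b=2); 2→3: 3^3 + 3 = 30; 30−1 = 29
i=1: 29 = 3^3 + 2 (b=3); 3→4: 4^4 + 2 = 258; 258−1 = 257
i=2: 257 = 4^4 + 1 (b=4); 4→5: 5^5 + 1 = 3126; 3126−1 = 3125
i=3: 3125 = 5^5 (b=5); 5→6: 6^6 = 46656; 46656−1 = 46655
i=4: 46655 = 5·6^5 + 5·6^4 + 5·6^3 + 5·6^2 + 5·6 + 5 (b=6); 6→7: 5·7^5 + 5·7^4 + 5·7^3 + 5·7^2 + 5·7 + 5 = 98040; 98040−1 = 98039
i=5: 98039 = 5·7^5 + 5·7^4 + 5·7^3 + 5·7^2 + 5·7 + 4 (b=7); 7→8: 5·8^5 + 5·8^4 + 5·8^3 + 5·8^2 + 5·8 + 4 = 187244; 187244−1 = 187243
i=6: 187243 = 5·8^5 + 5·8^4 + 5·8^3 + 5·8^2 + 5·8 + 3 (b=8); 8→9: 5·9^5 + 5·9^4 + 5·9^3 + 5·9^2 + 5·9 + 3 = 332148; 332148−1 = 332147

ω^5·5 + ω^4·5 + ω^3·5 + ω^2·5 + ω·5 + 3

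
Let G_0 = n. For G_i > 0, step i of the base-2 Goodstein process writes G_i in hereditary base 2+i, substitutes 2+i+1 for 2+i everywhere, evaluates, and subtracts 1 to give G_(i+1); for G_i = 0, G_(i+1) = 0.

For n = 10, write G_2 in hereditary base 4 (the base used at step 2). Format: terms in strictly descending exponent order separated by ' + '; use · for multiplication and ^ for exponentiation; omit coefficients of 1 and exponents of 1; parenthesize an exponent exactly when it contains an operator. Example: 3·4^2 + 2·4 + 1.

4^(4 + 1) + 1

base 2: 10 = 2^(2 + 1) + 2; at 3: 3^(3 + 1) + 3 = 84; next = 83
base 3: 83 = 3^(3 + 1) + 2; at 4: 4^(4 + 1) + 2 = 1026; next = 1025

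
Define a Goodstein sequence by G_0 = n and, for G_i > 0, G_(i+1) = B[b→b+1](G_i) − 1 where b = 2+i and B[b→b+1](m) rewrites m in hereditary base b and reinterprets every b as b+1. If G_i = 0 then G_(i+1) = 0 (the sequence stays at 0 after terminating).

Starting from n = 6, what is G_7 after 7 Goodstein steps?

332147

base 2: 6 = 2^2 + 2; at 3: 3^3 + 3 = 30; next = 29
base 3: 29 = 3^3 + 2; at 4: 4^4 + 2 = 258; next = 257
base 4: 257 = 4^4 + 1; at 5: 5^5 + 1 = 3126; next = 3125
base 5: 3125 = 5^5; at 6: 6^6 = 46656; next = 46655
base 6: 46655 = 5·6^5 + 5·6^4 + 5·6^3 + 5·6^2 + 5·6 + 5; at 7: 5·7^5 + 5·7^4 + 5·7^3 + 5·7^2 + 5·7 + 5 = 98040; next = 98039
base 7: 98039 = 5·7^5 + 5·7^4 + 5·7^3 + 5·7^2 + 5·7 + 4; at 8: 5·8^5 + 5·8^4 + 5·8^3 + 5·8^2 + 5·8 + 4 = 187244; next = 187243
base 8: 187243 = 5·8^5 + 5·8^4 + 5·8^3 + 5·8^2 + 5·8 + 3; at 9: 5·9^5 + 5·9^4 + 5·9^3 + 5·9^2 + 5·9 + 3 = 332148; next = 332147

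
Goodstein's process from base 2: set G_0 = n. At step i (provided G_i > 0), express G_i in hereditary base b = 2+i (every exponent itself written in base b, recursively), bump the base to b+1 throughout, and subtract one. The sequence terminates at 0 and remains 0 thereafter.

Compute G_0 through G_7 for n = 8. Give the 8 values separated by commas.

8, 80, 553, 6310, 93395, 1647195, 33554571, 774841151

G_0 = 8. HB_2(8) = 2^(2 + 1). Bump = 81. G_1 = 80.
G_1 = 80. HB_3(80) = 2·3^3 + 2·3^2 + 2·3 + 2. Bump = 554. G_2 = 553.
G_2 = 553. HB_4(553) = 2·4^4 + 2·4^2 + 2·4 + 1. Bump = 6311. G_3 = 6310.
G_3 = 6310. HB_5(6310) = 2·5^5 + 2·5^2 + 2·5. Bump = 93396. G_4 = 93395.
G_4 = 93395. HB_6(93395) = 2·6^6 + 2·6^2 + 6 + 5. Bump = 1647196. G_5 = 1647195.
G_5 = 1647195. HB_7(1647195) = 2·7^7 + 2·7^2 + 7 + 4. Bump = 33554572. G_6 = 33554571.
G_6 = 33554571. HB_8(33554571) = 2·8^8 + 2·8^2 + 8 + 3. Bump = 774841152. G_7 = 774841151.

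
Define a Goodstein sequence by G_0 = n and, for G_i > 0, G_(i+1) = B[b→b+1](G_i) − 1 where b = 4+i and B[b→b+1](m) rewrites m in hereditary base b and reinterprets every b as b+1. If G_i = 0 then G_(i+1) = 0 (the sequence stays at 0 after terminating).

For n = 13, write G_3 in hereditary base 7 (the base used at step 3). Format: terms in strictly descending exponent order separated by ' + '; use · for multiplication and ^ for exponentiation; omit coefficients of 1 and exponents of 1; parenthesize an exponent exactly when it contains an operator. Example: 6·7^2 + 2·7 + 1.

2·7 + 4

G_0 = 13. HB_4(13) = 3·4 + 1. Bump = 16. G_1 = 15.
G_1 = 15. HB_5(15) = 3·5. Bump = 18. G_2 = 17.
G_2 = 17. HB_6(17) = 2·6 + 5. Bump = 19. G_3 = 18.
G_3 = 18. HB_7(18) = 2·7 + 4. Bump = 20. G_4 = 19.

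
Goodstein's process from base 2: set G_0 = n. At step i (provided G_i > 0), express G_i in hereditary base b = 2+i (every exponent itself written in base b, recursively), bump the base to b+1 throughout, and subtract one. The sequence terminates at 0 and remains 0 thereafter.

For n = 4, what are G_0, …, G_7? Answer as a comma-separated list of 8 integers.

4, 26, 41, 60, 83, 109, 139, 173

i=0: 4 = 2^2 (b=2); 2→3: 3^3 = 27; 27−1 = 26
i=1: 26 = 2·3^2 + 2·3 + 2 (b=3); 3→4: 2·4^2 + 2·4 + 2 = 42; 42−1 = 41
i=2: 41 = 2·4^2 + 2·4 + 1 (b=4); 4→5: 2·5^2 + 2·5 + 1 = 61; 61−1 = 60
i=3: 60 = 2·5^2 + 2·5 (b=5); 5→6: 2·6^2 + 2·6 = 84; 84−1 = 83
i=4: 83 = 2·6^2 + 6 + 5 (b=6); 6→7: 2·7^2 + 7 + 5 = 110; 110−1 = 109
i=5: 109 = 2·7^2 + 7 + 4 (b=7); 7→8: 2·8^2 + 8 + 4 = 140; 140−1 = 139
i=6: 139 = 2·8^2 + 8 + 3 (b=8); 8→9: 2·9^2 + 9 + 3 = 174; 174−1 = 173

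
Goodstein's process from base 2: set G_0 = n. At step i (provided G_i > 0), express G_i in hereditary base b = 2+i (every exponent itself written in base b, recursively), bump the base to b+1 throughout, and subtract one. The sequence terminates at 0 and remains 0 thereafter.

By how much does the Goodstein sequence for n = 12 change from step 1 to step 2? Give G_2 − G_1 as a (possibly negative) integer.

958

step 0: 12 = 2^(2 + 1) + 2^2; sub 3 for 2: 3^(3 + 1) + 3^3; = 108; G_1 = 108−1 = 107
step 1: 107 = 3^(3 + 1) + 2·3^2 + 2·3 + 2; sub 4 for 3: 4^(4 + 1) + 2·4^2 + 2·4 + 2; = 1066; G_2 = 1066−1 = 1065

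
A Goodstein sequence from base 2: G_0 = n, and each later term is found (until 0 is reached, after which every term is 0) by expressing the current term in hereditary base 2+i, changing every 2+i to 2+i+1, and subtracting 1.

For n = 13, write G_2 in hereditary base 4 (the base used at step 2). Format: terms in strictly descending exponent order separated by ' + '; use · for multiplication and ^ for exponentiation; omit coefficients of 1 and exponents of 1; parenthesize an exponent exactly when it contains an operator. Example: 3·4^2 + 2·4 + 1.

13 —HB2→ 2^(2 + 1) + 2^2 + 1 —bump→ 3^(3 + 1) + 3^3 + 1 = 109 —(−1)→ 108
108 —HB3→ 3^(3 + 1) + 3^3 —bump→ 4^(4 + 1) + 4^4 = 1280 —(−1)→ 1279
1279 —HB4→ 4^(4 + 1) + 3·4^3 + 3·4^2 + 3·4 + 3 —bump→ 5^(5 + 1) + 3·5^3 + 3·5^2 + 3·5 + 3 = 16093 —(−1)→ 16092

4^(4 + 1) + 3·4^3 + 3·4^2 + 3·4 + 3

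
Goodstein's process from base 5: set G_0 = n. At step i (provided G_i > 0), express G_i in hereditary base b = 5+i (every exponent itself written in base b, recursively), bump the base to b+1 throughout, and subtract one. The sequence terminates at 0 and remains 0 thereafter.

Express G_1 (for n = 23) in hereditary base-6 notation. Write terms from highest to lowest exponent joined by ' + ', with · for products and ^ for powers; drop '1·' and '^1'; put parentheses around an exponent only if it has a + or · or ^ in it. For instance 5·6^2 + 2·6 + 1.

[0] 23 ≡ 4·5 + 3 (base 5). Lift 6: 27. −1: 26.
[1] 26 ≡ 4·6 + 2 (base 6). Lift 7: 30. −1: 29.

4·6 + 2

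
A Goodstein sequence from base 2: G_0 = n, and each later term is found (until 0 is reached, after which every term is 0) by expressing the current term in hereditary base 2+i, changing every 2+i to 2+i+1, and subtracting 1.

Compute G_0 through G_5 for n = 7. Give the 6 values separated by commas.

7, 30, 259, 3127, 46657, 823543

[0] 7 ≡ 2^2 + 2 + 1 (base 2). Lift 3: 31. −1: 30.
[1] 30 ≡ 3^3 + 3 (base 3). Lift 4: 260. −1: 259.
[2] 259 ≡ 4^4 + 3 (base 4). Lift 5: 3128. −1: 3127.
[3] 3127 ≡ 5^5 + 2 (base 5). Lift 6: 46658. −1: 46657.
[4] 46657 ≡ 6^6 + 1 (base 6). Lift 7: 823544. −1: 823543.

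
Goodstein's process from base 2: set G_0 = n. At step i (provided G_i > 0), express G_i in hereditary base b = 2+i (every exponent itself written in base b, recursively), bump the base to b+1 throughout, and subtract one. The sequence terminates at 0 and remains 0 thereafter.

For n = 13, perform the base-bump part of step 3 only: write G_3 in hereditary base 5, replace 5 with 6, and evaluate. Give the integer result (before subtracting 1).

280712

G_0 = 13. HB_2(13) = 2^(2 + 1) + 2^2 + 1. Bump = 109. G_1 = 108.
G_1 = 108. HB_3(108) = 3^(3 + 1) + 3^3. Bump = 1280. G_2 = 1279.
G_2 = 1279. HB_4(1279) = 4^(4 + 1) + 3·4^3 + 3·4^2 + 3·4 + 3. Bump = 16093. G_3 = 16092.
G_3 = 16092. HB_5(16092) = 5^(5 + 1) + 3·5^3 + 3·5^2 + 3·5 + 2. Bump = 280712. G_4 = 280711.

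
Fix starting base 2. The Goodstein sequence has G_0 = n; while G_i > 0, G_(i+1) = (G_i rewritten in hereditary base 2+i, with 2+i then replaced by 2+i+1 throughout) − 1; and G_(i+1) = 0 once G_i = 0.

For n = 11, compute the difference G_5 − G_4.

5484864

(0) 11|_2 = 2^(2 + 1) + 2 + 1 ↦ 3^(3 + 1) + 3 + 1|_3 = 85 ⇒ 84
(1) 84|_3 = 3^(3 + 1) + 3 ↦ 4^(4 + 1) + 4|_4 = 1028 ⇒ 1027
(2) 1027|_4 = 4^(4 + 1) + 3 ↦ 5^(5 + 1) + 3|_5 = 15628 ⇒ 15627
(3) 15627|_5 = 5^(5 + 1) + 2 ↦ 6^(6 + 1) + 2|_6 = 279938 ⇒ 279937
(4) 279937|_6 = 6^(6 + 1) + 1 ↦ 7^(7 + 1) + 1|_7 = 5764802 ⇒ 5764801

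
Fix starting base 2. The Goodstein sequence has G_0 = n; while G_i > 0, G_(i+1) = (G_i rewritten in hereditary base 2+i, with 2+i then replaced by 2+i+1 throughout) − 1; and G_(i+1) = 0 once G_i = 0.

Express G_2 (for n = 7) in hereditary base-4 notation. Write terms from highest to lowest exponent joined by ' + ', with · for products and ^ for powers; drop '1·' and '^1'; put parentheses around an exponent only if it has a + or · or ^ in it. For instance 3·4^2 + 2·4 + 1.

4^4 + 3

7 —HB2→ 2^2 + 2 + 1 —bump→ 3^3 + 3 + 1 = 31 —(−1)→ 30
30 —HB3→ 3^3 + 3 —bump→ 4^4 + 4 = 260 —(−1)→ 259
259 —HB4→ 4^4 + 3 —bump→ 5^5 + 3 = 3128 —(−1)→ 3127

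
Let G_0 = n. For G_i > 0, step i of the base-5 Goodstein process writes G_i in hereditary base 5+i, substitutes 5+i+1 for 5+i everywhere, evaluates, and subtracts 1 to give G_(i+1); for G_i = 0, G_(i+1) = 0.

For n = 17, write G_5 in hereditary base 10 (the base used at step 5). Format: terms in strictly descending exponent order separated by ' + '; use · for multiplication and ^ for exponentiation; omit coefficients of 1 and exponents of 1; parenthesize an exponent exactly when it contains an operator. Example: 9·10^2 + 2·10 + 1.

i=0: 17 = 3·5 + 2 (b=5); 5→6: 3·6 + 2 = 20; 20−1 = 19
i=1: 19 = 3·6 + 1 (b=6); 6→7: 3·7 + 1 = 22; 22−1 = 21
i=2: 21 = 3·7 (b=7); 7→8: 3·8 = 24; 24−1 = 23
i=3: 23 = 2·8 + 7 (b=8); 8→9: 2·9 + 7 = 25; 25−1 = 24
i=4: 24 = 2·9 + 6 (b=9); 9→10: 2·10 + 6 = 26; 26−1 = 25
i=5: 25 = 2·10 + 5 (b=10); 10→11: 2·11 + 5 = 27; 27−1 = 26

2·10 + 5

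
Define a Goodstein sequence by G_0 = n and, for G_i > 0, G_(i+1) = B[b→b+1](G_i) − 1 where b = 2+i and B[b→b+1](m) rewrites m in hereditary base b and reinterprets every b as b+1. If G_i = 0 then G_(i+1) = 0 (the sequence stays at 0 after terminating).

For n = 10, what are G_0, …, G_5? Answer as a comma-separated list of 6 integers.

10 —HB2→ 2^(2 + 1) + 2 —bump→ 3^(3 + 1) + 3 = 84 —(−1)→ 83
83 —HB3→ 3^(3 + 1) + 2 —bump→ 4^(4 + 1) + 2 = 1026 —(−1)→ 1025
1025 —HB4→ 4^(4 + 1) + 1 —bump→ 5^(5 + 1) + 1 = 15626 —(−1)→ 15625
15625 —HB5→ 5^(5 + 1) —bump→ 6^(6 + 1) = 279936 —(−1)→ 279935
279935 —HB6→ 5·6^6 + 5·6^5 + 5·6^4 + 5·6^3 + 5·6^2 + 5·6 + 5 —bump→ 5·7^7 + 5·7^5 + 5·7^4 + 5·7^3 + 5·7^2 + 5·7 + 5 = 4215755 —(−1)→ 4215754

10, 83, 1025, 15625, 279935, 4215754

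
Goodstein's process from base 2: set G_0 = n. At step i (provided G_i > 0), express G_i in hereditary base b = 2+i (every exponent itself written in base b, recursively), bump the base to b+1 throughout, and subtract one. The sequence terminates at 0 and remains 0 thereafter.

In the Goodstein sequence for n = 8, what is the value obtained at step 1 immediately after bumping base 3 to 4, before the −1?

554

G_0 = 8. HB_2(8) = 2^(2 + 1). Bump = 81. G_1 = 80.
G_1 = 80. HB_3(80) = 2·3^3 + 2·3^2 + 2·3 + 2. Bump = 554. G_2 = 553.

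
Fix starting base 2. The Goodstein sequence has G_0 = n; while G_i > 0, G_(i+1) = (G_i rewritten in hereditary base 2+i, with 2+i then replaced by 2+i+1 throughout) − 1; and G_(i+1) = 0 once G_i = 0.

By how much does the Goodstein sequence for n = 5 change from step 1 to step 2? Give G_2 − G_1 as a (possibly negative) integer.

[0] 5 ≡ 2^2 + 1 (base 2). Lift 3: 28. −1: 27.
[1] 27 ≡ 3^3 (base 3). Lift 4: 256. −1: 255.

228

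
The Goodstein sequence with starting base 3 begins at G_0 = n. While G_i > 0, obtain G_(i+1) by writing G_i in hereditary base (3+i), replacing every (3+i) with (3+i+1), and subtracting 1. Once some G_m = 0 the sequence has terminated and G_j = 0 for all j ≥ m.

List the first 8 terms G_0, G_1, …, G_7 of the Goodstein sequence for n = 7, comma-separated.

step 0: 7 = 2·3 + 1; sub 4 for 3: 2·4 + 1; = 9; G_1 = 9−1 = 8
step 1: 8 = 2·4; sub 5 for 4: 2·5; = 10; G_2 = 10−1 = 9
step 2: 9 = 5 + 4; sub 6 for 5: 6 + 4; = 10; G_3 = 10−1 = 9
step 3: 9 = 6 + 3; sub 7 for 6: 7 + 3; = 10; G_4 = 10−1 = 9
step 4: 9 = 7 + 2; sub 8 for 7: 8 + 2; = 10; G_5 = 10−1 = 9
step 5: 9 = 8 + 1; sub 9 for 8: 9 + 1; = 10; G_6 = 10−1 = 9
step 6: 9 = 9; sub 10 for 9: 10; = 10; G_7 = 10−1 = 9

7, 8, 9, 9, 9, 9, 9, 9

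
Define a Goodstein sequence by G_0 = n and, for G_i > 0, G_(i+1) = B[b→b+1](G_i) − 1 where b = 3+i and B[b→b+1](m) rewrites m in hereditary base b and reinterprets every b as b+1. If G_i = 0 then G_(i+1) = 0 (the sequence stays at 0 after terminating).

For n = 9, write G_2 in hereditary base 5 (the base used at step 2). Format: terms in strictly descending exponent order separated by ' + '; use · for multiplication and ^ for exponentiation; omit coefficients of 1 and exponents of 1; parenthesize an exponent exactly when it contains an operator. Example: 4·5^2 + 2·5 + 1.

9 —HB3→ 3^2 —bump→ 4^2 = 16 —(−1)→ 15
15 —HB4→ 3·4 + 3 —bump→ 3·5 + 3 = 18 —(−1)→ 17
17 —HB5→ 3·5 + 2 —bump→ 3·6 + 2 = 20 —(−1)→ 19

3·5 + 2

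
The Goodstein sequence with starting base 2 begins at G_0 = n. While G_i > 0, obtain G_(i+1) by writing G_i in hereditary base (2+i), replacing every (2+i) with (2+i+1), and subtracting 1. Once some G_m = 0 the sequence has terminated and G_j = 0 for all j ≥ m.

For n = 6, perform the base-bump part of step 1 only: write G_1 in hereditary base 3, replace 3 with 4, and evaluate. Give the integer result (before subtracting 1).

i=0: 6 = 2^2 + 2 (b=2); 2→3: 3^3 + 3 = 30; 30−1 = 29
i=1: 29 = 3^3 + 2 (b=3); 3→4: 4^4 + 2 = 258; 258−1 = 257

258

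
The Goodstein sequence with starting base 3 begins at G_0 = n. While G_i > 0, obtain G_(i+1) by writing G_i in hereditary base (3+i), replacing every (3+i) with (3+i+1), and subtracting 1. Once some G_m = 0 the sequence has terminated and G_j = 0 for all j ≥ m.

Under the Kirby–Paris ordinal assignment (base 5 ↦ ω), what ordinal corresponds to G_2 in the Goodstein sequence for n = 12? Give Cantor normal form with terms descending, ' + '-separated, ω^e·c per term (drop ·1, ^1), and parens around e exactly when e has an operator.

base 3: 12 = 3^2 + 3; at 4: 4^2 + 4 = 20; next = 19
base 4: 19 = 4^2 + 3; at 5: 5^2 + 3 = 28; next = 27
base 5: 27 = 5^2 + 2; at 6: 6^2 + 2 = 38; next = 37

ω^2 + 2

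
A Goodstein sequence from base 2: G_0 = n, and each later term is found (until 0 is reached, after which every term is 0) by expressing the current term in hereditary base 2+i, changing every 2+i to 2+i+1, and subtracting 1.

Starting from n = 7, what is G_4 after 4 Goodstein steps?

46657

(0) 7|_2 = 2^2 + 2 + 1 ↦ 3^3 + 3 + 1|_3 = 31 ⇒ 30
(1) 30|_3 = 3^3 + 3 ↦ 4^4 + 4|_4 = 260 ⇒ 259
(2) 259|_4 = 4^4 + 3 ↦ 5^5 + 3|_5 = 3128 ⇒ 3127
(3) 3127|_5 = 5^5 + 2 ↦ 6^6 + 2|_6 = 46658 ⇒ 46657
(4) 46657|_6 = 6^6 + 1 ↦ 7^7 + 1|_7 = 823544 ⇒ 823543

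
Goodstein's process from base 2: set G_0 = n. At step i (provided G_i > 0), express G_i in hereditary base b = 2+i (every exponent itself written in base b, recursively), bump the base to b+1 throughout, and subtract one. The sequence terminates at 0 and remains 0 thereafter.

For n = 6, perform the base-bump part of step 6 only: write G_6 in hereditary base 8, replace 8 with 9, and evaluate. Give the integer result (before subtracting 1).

i=0: 6 = 2^2 + 2 (b=2); 2→3: 3^3 + 3 = 30; 30−1 = 29
i=1: 29 = 3^3 + 2 (b=3); 3→4: 4^4 + 2 = 258; 258−1 = 257
i=2: 257 = 4^4 + 1 (b=4); 4→5: 5^5 + 1 = 3126; 3126−1 = 3125
i=3: 3125 = 5^5 (b=5); 5→6: 6^6 = 46656; 46656−1 = 46655
i=4: 46655 = 5·6^5 + 5·6^4 + 5·6^3 + 5·6^2 + 5·6 + 5 (b=6); 6→7: 5·7^5 + 5·7^4 + 5·7^3 + 5·7^2 + 5·7 + 5 = 98040; 98040−1 = 98039
i=5: 98039 = 5·7^5 + 5·7^4 + 5·7^3 + 5·7^2 + 5·7 + 4 (b=7); 7→8: 5·8^5 + 5·8^4 + 5·8^3 + 5·8^2 + 5·8 + 4 = 187244; 187244−1 = 187243

332148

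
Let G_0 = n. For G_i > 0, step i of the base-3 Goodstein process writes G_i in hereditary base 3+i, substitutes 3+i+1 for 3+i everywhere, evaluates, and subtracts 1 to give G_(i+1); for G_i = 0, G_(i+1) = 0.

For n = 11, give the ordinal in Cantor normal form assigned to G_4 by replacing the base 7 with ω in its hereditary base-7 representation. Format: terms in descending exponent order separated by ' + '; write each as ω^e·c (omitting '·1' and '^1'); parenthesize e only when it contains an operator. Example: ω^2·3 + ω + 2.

ω·5 + 4

G_0=11  [base 3] 3^2 + 2  →[3↦4]→  4^2 + 2 = 18  −1 ⇒ G_1=17
G_1=17  [base 4] 4^2 + 1  →[4↦5]→  5^2 + 1 = 26  −1 ⇒ G_2=25
G_2=25  [base 5] 5^2  →[5↦6]→  6^2 = 36  −1 ⇒ G_3=35
G_3=35  [base 6] 5·6 + 5  →[6↦7]→  5·7 + 5 = 40  −1 ⇒ G_4=39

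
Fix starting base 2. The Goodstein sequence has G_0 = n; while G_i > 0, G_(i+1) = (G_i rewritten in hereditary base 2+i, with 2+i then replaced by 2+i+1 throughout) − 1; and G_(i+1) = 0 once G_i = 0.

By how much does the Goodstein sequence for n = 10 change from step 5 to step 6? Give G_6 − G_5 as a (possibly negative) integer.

79857569

(0) 10|_2 = 2^(2 + 1) + 2 ↦ 3^(3 + 1) + 3|_3 = 84 ⇒ 83
(1) 83|_3 = 3^(3 + 1) + 2 ↦ 4^(4 + 1) + 2|_4 = 1026 ⇒ 1025
(2) 1025|_4 = 4^(4 + 1) + 1 ↦ 5^(5 + 1) + 1|_5 = 15626 ⇒ 15625
(3) 15625|_5 = 5^(5 + 1) ↦ 6^(6 + 1)|_6 = 279936 ⇒ 279935
(4) 279935|_6 = 5·6^6 + 5·6^5 + 5·6^4 + 5·6^3 + 5·6^2 + 5·6 + 5 ↦ 5·7^7 + 5·7^5 + 5·7^4 + 5·7^3 + 5·7^2 + 5·7 + 5|_7 = 4215755 ⇒ 4215754
(5) 4215754|_7 = 5·7^7 + 5·7^5 + 5·7^4 + 5·7^3 + 5·7^2 + 5·7 + 4 ↦ 5·8^8 + 5·8^5 + 5·8^4 + 5·8^3 + 5·8^2 + 5·8 + 4|_8 = 84073324 ⇒ 84073323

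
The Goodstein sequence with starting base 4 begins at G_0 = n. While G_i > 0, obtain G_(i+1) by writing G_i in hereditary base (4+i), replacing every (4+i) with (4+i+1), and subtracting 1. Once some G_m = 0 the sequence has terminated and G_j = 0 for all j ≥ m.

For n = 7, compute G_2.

base 4: 7 = 4 + 3; at 5: 5 + 3 = 8; next = 7
base 5: 7 = 5 + 2; at 6: 6 + 2 = 8; next = 7
base 6: 7 = 6 + 1; at 7: 7 + 1 = 8; next = 7

7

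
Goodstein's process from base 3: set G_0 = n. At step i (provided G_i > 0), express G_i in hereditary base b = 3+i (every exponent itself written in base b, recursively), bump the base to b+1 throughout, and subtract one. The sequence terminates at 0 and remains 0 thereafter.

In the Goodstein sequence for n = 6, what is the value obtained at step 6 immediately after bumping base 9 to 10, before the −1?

6

step 0: 6 = 2·3; sub 4 for 3: 2·4; = 8; G_1 = 8−1 = 7
step 1: 7 = 4 + 3; sub 5 for 4: 5 + 3; = 8; G_2 = 8−1 = 7
step 2: 7 = 5 + 2; sub 6 for 5: 6 + 2; = 8; G_3 = 8−1 = 7
step 3: 7 = 6 + 1; sub 7 for 6: 7 + 1; = 8; G_4 = 8−1 = 7
step 4: 7 = 7; sub 8 for 7: 8; = 8; G_5 = 8−1 = 7
step 5: 7 = 7; sub 9 for 8: 7; = 7; G_6 = 7−1 = 6
step 6: 6 = 6; sub 10 for 9: 6; = 6; G_7 = 6−1 = 5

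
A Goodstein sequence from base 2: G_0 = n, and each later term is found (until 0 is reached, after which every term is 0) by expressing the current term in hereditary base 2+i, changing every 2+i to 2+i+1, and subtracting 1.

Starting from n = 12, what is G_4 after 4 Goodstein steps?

i=0: 12 = 2^(2 + 1) + 2^2 (b=2); 2→3: 3^(3 + 1) + 3^3 = 108; 108−1 = 107
i=1: 107 = 3^(3 + 1) + 2·3^2 + 2·3 + 2 (b=3); 3→4: 4^(4 + 1) + 2·4^2 + 2·4 + 2 = 1066; 1066−1 = 1065
i=2: 1065 = 4^(4 + 1) + 2·4^2 + 2·4 + 1 (b=4); 4→5: 5^(5 + 1) + 2·5^2 + 2·5 + 1 = 15686; 15686−1 = 15685
i=3: 15685 = 5^(5 + 1) + 2·5^2 + 2·5 (b=5); 5→6: 6^(6 + 1) + 2·6^2 + 2·6 = 280020; 280020−1 = 280019
i=4: 280019 = 6^(6 + 1) + 2·6^2 + 6 + 5 (b=6); 6→7: 7^(7 + 1) + 2·7^2 + 7 + 5 = 5764911; 5764911−1 = 5764910

280019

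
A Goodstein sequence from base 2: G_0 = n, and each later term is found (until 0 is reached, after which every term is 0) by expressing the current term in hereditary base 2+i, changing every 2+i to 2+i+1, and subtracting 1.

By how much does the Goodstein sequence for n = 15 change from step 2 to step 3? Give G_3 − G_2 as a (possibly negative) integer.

G_0 = 15. HB_2(15) = 2^(2 + 1) + 2^2 + 2 + 1. Bump = 112. G_1 = 111.
G_1 = 111. HB_3(111) = 3^(3 + 1) + 3^3 + 3. Bump = 1284. G_2 = 1283.
G_2 = 1283. HB_4(1283) = 4^(4 + 1) + 4^4 + 3. Bump = 18753. G_3 = 18752.

17469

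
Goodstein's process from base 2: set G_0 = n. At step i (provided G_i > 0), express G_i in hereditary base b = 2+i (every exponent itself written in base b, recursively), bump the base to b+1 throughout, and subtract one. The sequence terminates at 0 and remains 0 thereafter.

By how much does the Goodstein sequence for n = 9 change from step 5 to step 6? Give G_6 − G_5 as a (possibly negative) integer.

(0) 9|_2 = 2^(2 + 1) + 1 ↦ 3^(3 + 1) + 1|_3 = 82 ⇒ 81
(1) 81|_3 = 3^(3 + 1) ↦ 4^(4 + 1)|_4 = 1024 ⇒ 1023
(2) 1023|_4 = 3·4^4 + 3·4^3 + 3·4^2 + 3·4 + 3 ↦ 3·5^5 + 3·5^3 + 3·5^2 + 3·5 + 3|_5 = 9843 ⇒ 9842
(3) 9842|_5 = 3·5^5 + 3·5^3 + 3·5^2 + 3·5 + 2 ↦ 3·6^6 + 3·6^3 + 3·6^2 + 3·6 + 2|_6 = 140744 ⇒ 140743
(4) 140743|_6 = 3·6^6 + 3·6^3 + 3·6^2 + 3·6 + 1 ↦ 3·7^7 + 3·7^3 + 3·7^2 + 3·7 + 1|_7 = 2471827 ⇒ 2471826
(5) 2471826|_7 = 3·7^7 + 3·7^3 + 3·7^2 + 3·7 ↦ 3·8^8 + 3·8^3 + 3·8^2 + 3·8|_8 = 50333400 ⇒ 50333399

47861573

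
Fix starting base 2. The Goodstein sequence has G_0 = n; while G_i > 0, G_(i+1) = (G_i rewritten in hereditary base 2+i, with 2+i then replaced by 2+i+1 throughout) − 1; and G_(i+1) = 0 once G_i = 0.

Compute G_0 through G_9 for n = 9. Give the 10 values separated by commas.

9, 81, 1023, 9842, 140743, 2471826, 50333399, 1162263921, 30000003325, 855935016215

9 —HB2→ 2^(2 + 1) + 1 —bump→ 3^(3 + 1) + 1 = 82 —(−1)→ 81
81 —HB3→ 3^(3 + 1) —bump→ 4^(4 + 1) = 1024 —(−1)→ 1023
1023 —HB4→ 3·4^4 + 3·4^3 + 3·4^2 + 3·4 + 3 —bump→ 3·5^5 + 3·5^3 + 3·5^2 + 3·5 + 3 = 9843 —(−1)→ 9842
9842 —HB5→ 3·5^5 + 3·5^3 + 3·5^2 + 3·5 + 2 —bump→ 3·6^6 + 3·6^3 + 3·6^2 + 3·6 + 2 = 140744 —(−1)→ 140743
140743 —HB6→ 3·6^6 + 3·6^3 + 3·6^2 + 3·6 + 1 —bump→ 3·7^7 + 3·7^3 + 3·7^2 + 3·7 + 1 = 2471827 —(−1)→ 2471826
2471826 —HB7→ 3·7^7 + 3·7^3 + 3·7^2 + 3·7 —bump→ 3·8^8 + 3·8^3 + 3·8^2 + 3·8 = 50333400 —(−1)→ 50333399
50333399 —HB8→ 3·8^8 + 3·8^3 + 3·8^2 + 2·8 + 7 —bump→ 3·9^9 + 3·9^3 + 3·9^2 + 2·9 + 7 = 1162263922 —(−1)→ 1162263921
1162263921 —HB9→ 3·9^9 + 3·9^3 + 3·9^2 + 2·9 + 6 —bump→ 3·10^10 + 3·10^3 + 3·10^2 + 2·10 + 6 = 30000003326 —(−1)→ 30000003325
30000003325 —HB10→ 3·10^10 + 3·10^3 + 3·10^2 + 2·10 + 5 —bump→ 3·11^11 + 3·11^3 + 3·11^2 + 2·11 + 5 = 855935016216 —(−1)→ 855935016215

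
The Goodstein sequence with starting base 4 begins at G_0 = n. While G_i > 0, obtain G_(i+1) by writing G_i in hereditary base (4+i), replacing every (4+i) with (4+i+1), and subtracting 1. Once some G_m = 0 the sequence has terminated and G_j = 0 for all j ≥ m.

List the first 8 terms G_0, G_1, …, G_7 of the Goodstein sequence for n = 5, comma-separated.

(0) 5|_4 = 4 + 1 ↦ 5 + 1|_5 = 6 ⇒ 5
(1) 5|_5 = 5 ↦ 6|_6 = 6 ⇒ 5
(2) 5|_6 = 5 ↦ 5|_7 = 5 ⇒ 4
(3) 4|_7 = 4 ↦ 4|_8 = 4 ⇒ 3
(4) 3|_8 = 3 ↦ 3|_9 = 3 ⇒ 2
(5) 2|_9 = 2 ↦ 2|_10 = 2 ⇒ 1
(6) 1|_10 = 1 ↦ 1|_11 = 1 ⇒ 0

5, 5, 5, 4, 3, 2, 1, 0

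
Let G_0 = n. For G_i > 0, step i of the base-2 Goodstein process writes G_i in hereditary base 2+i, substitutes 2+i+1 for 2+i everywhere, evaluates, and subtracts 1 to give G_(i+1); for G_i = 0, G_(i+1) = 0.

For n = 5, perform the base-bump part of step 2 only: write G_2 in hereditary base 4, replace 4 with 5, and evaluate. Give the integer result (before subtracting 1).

G_0=5  [base 2] 2^2 + 1  →[2↦3]→  3^3 + 1 = 28  −1 ⇒ G_1=27
G_1=27  [base 3] 3^3  →[3↦4]→  4^4 = 256  −1 ⇒ G_2=255
G_2=255  [base 4] 3·4^3 + 3·4^2 + 3·4 + 3  →[4↦5]→  3·5^3 + 3·5^2 + 3·5 + 3 = 468  −1 ⇒ G_3=467

468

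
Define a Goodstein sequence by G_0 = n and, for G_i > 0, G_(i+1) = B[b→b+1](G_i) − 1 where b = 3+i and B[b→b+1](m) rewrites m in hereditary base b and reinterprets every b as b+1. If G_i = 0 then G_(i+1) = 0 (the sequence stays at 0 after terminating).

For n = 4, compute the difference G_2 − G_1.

step 0: 4 = 3 + 1; sub 4 for 3: 4 + 1; = 5; G_1 = 5−1 = 4
step 1: 4 = 4; sub 5 for 4: 5; = 5; G_2 = 5−1 = 4

0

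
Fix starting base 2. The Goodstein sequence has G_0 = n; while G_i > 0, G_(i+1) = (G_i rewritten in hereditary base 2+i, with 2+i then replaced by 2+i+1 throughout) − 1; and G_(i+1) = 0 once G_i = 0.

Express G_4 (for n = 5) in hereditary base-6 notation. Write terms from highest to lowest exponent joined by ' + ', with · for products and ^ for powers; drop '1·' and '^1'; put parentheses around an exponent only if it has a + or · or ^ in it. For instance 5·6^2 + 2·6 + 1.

G_0 = 5. HB_2(5) = 2^2 + 1. Bump = 28. G_1 = 27.
G_1 = 27. HB_3(27) = 3^3. Bump = 256. G_2 = 255.
G_2 = 255. HB_4(255) = 3·4^3 + 3·4^2 + 3·4 + 3. Bump = 468. G_3 = 467.
G_3 = 467. HB_5(467) = 3·5^3 + 3·5^2 + 3·5 + 2. Bump = 776. G_4 = 775.
G_4 = 775. HB_6(775) = 3·6^3 + 3·6^2 + 3·6 + 1. Bump = 1198. G_5 = 1197.

3·6^3 + 3·6^2 + 3·6 + 1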